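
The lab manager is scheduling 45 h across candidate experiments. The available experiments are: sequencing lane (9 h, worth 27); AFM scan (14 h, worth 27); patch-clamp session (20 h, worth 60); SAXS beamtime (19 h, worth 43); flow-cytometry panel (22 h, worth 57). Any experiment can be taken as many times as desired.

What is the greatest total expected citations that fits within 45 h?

135

Density check — sequencing lane 3.00, patch-clamp session 3.00, flow-cytometry panel 2.59 are the best per h.
Best packing: 5×sequencing lane — 45 h, 135 total.
Nothing else within 45 h beats 135.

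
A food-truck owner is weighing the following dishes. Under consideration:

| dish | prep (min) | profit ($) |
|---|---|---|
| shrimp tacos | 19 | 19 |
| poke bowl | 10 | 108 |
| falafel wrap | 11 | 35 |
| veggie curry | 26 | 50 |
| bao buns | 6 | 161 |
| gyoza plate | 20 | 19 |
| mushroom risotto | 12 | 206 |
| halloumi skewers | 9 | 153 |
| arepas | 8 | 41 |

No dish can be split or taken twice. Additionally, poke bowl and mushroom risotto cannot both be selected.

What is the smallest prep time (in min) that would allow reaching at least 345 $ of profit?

18

Minimise min subject to total profit ≥ 345.
bao buns + mushroom risotto: 367 profit at 18 min.
Any bundle with less than 18 min falls short of 345.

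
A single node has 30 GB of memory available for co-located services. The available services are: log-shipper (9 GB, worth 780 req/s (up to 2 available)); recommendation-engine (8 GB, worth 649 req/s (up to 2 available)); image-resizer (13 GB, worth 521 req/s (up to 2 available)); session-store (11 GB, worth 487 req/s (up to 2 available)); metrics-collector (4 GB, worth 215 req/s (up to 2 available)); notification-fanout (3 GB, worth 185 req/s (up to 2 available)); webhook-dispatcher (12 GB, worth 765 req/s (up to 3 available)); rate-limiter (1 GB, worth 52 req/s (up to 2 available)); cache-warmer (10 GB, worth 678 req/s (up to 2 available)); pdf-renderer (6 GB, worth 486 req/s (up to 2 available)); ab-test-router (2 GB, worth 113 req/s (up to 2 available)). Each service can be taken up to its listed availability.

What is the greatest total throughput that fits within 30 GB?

2532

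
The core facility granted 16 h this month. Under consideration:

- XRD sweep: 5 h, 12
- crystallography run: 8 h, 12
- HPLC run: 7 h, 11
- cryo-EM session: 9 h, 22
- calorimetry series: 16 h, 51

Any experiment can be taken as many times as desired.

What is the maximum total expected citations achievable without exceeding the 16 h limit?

51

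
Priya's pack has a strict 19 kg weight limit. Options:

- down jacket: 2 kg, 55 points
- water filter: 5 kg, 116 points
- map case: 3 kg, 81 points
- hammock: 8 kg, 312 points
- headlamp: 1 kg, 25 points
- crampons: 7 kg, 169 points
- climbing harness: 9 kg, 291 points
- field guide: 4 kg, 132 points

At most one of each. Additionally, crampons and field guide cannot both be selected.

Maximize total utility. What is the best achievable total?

658

Filling by ratio: down jacket + map case + hammock + headlamp + field guide for 605, with 1 kg left unused.
Dropping map case and headlamp and field guide frees 8 kg; slotting in climbing harness (9 kg) lifts the total to 658 at 19 kg.
Every other selection either busts 19 kg or breaks a pairing rule or fails to beat 658.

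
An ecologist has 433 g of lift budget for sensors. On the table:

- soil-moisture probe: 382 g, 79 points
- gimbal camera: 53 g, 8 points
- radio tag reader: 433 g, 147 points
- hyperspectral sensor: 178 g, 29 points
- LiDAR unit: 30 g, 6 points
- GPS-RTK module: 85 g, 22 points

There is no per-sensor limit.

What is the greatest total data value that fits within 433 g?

Ranking by ratio (data value/g): radio tag reader 0.34, GPS-RTK module 0.26, soil-moisture probe 0.21, LiDAR unit 0.20.
The ratio ordering already packs tightly: radio tag reader, 433 g, 147.

147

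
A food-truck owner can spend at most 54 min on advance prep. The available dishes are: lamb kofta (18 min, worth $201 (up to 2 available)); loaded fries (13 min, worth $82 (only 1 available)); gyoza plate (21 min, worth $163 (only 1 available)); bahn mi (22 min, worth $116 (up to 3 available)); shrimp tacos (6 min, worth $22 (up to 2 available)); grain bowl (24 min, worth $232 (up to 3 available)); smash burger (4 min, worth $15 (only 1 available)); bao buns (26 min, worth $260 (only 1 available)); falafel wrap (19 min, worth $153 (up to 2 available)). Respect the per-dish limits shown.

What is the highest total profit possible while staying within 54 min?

507

Density check — lamb kofta 11.17, bao buns 10.00, grain bowl 9.67 are the best per min.
Greedy by ratio would take 2×lamb kofta + loaded fries + smash burger: 53 min used, total 499.
Dropping 2×lamb kofta and loaded fries frees 49 min; slotting in grain bowl + bao buns (50 min) lifts the total to 507 at 54 min.
Nothing else within 54 min beats 507.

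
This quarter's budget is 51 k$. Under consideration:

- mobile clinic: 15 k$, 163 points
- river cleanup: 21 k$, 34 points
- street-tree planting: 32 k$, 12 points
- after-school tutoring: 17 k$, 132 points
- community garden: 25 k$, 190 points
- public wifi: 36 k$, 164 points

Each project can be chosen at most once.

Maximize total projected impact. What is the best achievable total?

353

Greedy by ratio would take mobile clinic + after-school tutoring: 32 k$ used, total 295.
Dropping after-school tutoring frees 17 k$; slotting in community garden (25 k$) lifts the total to 353 at 40 k$.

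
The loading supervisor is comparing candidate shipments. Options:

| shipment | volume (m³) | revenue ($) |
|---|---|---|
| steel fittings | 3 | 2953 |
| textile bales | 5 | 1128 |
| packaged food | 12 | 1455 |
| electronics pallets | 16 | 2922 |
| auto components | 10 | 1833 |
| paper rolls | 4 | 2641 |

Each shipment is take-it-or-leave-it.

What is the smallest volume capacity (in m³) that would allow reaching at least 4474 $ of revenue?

7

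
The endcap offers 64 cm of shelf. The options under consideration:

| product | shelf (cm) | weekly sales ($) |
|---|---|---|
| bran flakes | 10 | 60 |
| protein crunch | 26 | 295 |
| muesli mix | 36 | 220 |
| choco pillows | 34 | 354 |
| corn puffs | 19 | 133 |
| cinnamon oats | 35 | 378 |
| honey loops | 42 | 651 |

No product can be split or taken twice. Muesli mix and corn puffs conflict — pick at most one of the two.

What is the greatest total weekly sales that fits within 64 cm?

Taking corn puffs + honey loops: 61 cm used, 784 in weekly sales.
The closest alternative, bran flakes + honey loops, reaches only 711.

784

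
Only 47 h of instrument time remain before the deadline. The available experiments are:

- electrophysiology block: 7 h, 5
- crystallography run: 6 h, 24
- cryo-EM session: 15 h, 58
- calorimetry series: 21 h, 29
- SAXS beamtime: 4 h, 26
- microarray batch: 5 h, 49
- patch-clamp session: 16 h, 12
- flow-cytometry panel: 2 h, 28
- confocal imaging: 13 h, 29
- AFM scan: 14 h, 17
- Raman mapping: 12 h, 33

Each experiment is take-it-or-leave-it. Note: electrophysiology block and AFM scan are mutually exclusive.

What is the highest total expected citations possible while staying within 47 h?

218

By expected citations per h: flow-cytometry panel 14.00, microarray batch 9.80, SAXS beamtime 6.50, crystallography run 4.00 lead.
The ratio ordering already packs tightly: crystallography run + cryo-EM session + SAXS beamtime + microarray batch + flow-cytometry panel + Raman mapping, 44 h, 218.
Next best is crystallography run + cryo-EM session + SAXS beamtime + microarray batch + flow-cytometry panel + confocal imaging at 214 (45 h) — short by 4.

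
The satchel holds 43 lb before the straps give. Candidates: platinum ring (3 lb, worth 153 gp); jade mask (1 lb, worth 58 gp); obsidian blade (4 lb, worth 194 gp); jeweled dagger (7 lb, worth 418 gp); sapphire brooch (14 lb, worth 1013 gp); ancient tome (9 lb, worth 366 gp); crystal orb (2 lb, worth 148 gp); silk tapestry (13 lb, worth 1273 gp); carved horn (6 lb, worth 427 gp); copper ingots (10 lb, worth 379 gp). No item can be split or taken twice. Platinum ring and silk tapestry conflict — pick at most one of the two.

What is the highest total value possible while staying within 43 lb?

Ranking by ratio (value/lb): silk tapestry 97.92, crystal orb 74.00, sapphire brooch 72.36, carved horn 71.17.
Best packing: jade mask + jeweled dagger + sapphire brooch + crystal orb + silk tapestry + carved horn — 43 lb, 3337 total.
Nothing else feasible within 43 lb beats 3337.

3337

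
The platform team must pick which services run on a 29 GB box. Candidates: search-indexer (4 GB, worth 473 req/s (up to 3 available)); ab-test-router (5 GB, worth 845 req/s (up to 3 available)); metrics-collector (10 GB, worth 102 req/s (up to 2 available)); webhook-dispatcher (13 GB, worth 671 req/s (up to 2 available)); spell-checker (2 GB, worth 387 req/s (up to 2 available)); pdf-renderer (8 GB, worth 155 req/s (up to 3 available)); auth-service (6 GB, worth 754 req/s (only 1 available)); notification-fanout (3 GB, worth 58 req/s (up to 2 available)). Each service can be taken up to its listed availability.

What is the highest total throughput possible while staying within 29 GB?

4536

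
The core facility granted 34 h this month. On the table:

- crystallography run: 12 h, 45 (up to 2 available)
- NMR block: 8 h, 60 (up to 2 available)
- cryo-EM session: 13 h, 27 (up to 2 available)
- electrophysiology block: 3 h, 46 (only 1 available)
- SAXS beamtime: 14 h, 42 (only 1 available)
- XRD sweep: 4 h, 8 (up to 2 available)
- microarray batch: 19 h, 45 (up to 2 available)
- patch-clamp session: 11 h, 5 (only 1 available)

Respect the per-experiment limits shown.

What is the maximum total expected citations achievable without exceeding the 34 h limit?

211

Ranking by ratio (expected citations/h): electrophysiology block 15.33, NMR block 7.50, crystallography run 3.75, SAXS beamtime 3.00.
Crystallography run + 2×NMR block + electrophysiology block uses 31 of the 34 h and totals 211.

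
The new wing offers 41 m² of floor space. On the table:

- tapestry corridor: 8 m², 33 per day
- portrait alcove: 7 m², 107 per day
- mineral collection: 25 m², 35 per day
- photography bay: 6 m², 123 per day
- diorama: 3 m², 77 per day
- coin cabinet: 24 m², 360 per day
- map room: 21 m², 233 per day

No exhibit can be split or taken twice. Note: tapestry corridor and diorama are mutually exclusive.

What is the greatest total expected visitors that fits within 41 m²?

667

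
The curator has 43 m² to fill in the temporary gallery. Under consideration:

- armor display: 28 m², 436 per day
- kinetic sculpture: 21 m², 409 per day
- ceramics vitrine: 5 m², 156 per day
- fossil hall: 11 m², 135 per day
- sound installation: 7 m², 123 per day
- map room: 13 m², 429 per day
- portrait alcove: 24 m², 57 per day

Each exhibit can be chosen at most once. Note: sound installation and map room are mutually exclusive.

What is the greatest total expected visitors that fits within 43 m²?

994

Taking kinetic sculpture + ceramics vitrine + map room: 39 m² used, 994 in expected visitors.
That's the maximum — no feasible swap from here does better than 994.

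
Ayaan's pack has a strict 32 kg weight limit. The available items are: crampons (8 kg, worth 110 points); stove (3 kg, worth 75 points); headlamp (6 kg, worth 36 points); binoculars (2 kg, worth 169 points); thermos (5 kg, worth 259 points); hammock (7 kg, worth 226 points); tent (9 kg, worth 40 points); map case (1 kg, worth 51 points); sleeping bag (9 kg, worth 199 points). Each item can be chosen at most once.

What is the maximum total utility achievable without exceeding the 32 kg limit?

By utility per kg: binoculars 84.50, thermos 51.80, map case 51.00 lead.
The ratio heuristic lands on stove + binoculars + thermos + hammock + map case + sleeping bag (979) but leaves 5 kg idle.
Replace stove with crampons: the trade gains 35 net, giving 1014 at 32 kg.
An exhaustive check of the 512 subsets confirms 1014.

1014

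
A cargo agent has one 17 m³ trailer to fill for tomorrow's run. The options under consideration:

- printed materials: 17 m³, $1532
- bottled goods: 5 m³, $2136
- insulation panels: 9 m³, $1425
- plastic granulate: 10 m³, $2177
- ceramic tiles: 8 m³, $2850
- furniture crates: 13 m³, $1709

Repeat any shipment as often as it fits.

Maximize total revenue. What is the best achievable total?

6408

The ratio ordering already packs tightly: 3×bottled goods, 15 m³, 6408.
Every other selection either busts 17 m³ or fails to beat 6408.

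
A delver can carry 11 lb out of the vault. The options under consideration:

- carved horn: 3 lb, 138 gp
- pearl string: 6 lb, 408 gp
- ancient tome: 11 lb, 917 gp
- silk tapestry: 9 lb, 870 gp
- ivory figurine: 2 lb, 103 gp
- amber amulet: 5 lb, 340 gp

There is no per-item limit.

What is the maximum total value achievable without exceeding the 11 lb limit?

Silk tapestry + ivory figurine uses 11 of the 11 lb and totals 973.
Every other selection either busts 11 lb or fails to beat 973.

973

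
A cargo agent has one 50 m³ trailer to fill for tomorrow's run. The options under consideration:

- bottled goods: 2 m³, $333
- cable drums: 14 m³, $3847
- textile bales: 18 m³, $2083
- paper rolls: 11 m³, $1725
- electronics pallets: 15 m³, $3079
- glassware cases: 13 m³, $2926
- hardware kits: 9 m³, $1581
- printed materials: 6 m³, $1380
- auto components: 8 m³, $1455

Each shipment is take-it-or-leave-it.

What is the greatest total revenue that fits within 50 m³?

Ranking by ratio (revenue/m³): cable drums 274.79, printed materials 230.00, glassware cases 225.08.
Best packing: bottled goods + cable drums + electronics pallets + glassware cases + printed materials — 50 m³, 11565 total.
No other feasible combination exceeds 11565.

11565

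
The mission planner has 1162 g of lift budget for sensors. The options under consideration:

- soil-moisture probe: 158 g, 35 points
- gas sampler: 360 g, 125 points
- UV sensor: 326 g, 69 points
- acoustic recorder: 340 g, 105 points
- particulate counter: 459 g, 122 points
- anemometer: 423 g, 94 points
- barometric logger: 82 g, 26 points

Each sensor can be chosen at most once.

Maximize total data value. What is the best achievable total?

352

The ratio heuristic lands on soil-moisture probe + gas sampler + acoustic recorder + barometric logger (291) but leaves 222 g idle.
The 240 g tied up in soil-moisture probe and barometric logger is better spent on particulate counter — total rises to 352 (1159 g).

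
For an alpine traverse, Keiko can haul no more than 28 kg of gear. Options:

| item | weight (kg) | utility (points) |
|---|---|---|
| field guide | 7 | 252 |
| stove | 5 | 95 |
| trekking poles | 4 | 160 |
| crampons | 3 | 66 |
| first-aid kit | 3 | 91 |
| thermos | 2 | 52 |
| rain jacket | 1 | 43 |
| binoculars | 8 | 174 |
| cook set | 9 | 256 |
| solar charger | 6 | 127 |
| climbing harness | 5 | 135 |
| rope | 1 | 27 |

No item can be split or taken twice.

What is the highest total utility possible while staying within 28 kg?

898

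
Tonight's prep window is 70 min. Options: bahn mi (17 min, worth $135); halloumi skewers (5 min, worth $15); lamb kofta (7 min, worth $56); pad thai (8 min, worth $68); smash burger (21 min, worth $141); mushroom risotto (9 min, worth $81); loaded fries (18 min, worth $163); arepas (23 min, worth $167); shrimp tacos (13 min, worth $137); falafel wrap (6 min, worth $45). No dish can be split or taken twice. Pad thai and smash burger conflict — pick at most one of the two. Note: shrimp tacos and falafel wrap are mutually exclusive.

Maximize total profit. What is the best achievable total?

604

Best packing: lamb kofta + mushroom risotto + loaded fries + arepas + shrimp tacos — 70 min, 604 total.
That's the maximum — no feasible swap from here does better than 604.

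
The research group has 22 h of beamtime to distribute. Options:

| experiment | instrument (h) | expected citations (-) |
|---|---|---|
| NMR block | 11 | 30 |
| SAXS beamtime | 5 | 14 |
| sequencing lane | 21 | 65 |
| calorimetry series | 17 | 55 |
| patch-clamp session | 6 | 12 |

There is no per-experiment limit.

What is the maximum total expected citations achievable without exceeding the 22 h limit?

The ratio ordering already packs tightly: SAXS beamtime + calorimetry series, 22 h, 69.
Nothing else within 22 h beats 69.

69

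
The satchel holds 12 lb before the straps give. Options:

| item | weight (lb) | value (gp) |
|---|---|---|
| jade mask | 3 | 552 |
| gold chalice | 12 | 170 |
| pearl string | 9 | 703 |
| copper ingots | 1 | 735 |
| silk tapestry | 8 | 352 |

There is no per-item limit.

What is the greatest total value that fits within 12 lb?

8820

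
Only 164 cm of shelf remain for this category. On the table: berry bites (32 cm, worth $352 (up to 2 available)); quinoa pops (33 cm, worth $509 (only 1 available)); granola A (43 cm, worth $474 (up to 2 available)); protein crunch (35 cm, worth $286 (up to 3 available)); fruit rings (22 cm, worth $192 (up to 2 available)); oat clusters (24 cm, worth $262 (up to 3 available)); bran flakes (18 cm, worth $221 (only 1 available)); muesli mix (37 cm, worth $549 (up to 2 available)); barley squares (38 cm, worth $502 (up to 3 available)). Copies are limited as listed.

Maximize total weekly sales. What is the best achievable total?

2330

The ratio ordering already packs tightly: quinoa pops + bran flakes + 2×muesli mix + barley squares, 163 cm, 2330.
That's the maximum — no swap from here does better than 2330.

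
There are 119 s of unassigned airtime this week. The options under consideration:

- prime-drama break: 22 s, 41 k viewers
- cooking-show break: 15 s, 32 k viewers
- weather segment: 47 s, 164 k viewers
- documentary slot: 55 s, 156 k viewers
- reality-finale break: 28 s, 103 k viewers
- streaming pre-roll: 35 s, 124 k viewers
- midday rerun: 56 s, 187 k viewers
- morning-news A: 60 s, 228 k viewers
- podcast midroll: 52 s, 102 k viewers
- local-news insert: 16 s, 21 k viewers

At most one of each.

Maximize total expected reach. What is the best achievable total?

A density-first pass picks cooking-show break + reality-finale break + morning-news A + local-news insert — 384 at 119 s.
Replace cooking-show break and reality-finale break and local-news insert with midday rerun: the trade gains 31 net, giving 415 at 116 s.
The spare 3 s is too small for any remaining spot, and no exchange beats 415.

415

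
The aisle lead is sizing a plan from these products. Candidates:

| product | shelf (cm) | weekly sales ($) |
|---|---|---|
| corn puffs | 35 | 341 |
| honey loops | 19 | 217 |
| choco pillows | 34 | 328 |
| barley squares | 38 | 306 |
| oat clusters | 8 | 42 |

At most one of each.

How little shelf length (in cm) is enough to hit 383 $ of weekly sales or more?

43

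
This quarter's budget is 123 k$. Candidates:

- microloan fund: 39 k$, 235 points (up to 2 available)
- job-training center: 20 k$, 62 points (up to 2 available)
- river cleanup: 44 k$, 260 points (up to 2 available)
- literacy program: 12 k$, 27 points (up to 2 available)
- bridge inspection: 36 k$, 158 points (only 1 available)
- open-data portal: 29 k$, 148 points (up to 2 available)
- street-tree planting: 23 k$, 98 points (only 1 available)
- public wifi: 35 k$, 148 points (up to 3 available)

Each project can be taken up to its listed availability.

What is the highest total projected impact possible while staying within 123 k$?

Density check — microloan fund 6.03, river cleanup 5.91, open-data portal 5.10 are the best per k$.
2×microloan fund + river cleanup uses 122 of the 123 k$ and totals 730.
Every other selection either busts 123 k$ or exceeds an availability limit or fails to beat 730.

730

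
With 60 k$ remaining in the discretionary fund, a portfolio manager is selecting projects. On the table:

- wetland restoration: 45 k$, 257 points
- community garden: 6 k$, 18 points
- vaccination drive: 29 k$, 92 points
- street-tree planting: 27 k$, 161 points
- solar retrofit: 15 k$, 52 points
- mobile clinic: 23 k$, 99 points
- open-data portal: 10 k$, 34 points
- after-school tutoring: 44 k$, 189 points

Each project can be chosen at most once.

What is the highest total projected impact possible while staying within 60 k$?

309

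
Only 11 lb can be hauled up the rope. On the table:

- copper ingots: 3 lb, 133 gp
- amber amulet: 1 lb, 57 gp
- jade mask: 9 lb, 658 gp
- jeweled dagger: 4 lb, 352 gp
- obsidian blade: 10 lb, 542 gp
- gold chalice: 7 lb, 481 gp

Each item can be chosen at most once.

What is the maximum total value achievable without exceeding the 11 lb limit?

833

By value per lb: jeweled dagger 88.00, jade mask 73.11, gold chalice 68.71, amber amulet 57.00 lead.
Best packing: jeweled dagger + gold chalice — 11 lb, 833 total.
Runner-up amber amulet + jade mask tops out at 715.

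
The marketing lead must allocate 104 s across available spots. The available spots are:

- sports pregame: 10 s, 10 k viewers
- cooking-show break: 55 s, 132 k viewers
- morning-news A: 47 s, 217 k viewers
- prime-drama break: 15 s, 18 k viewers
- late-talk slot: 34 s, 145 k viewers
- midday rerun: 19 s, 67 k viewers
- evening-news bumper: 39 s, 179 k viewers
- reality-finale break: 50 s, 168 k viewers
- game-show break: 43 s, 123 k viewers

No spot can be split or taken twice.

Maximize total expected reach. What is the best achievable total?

429

Ranking by ratio (expected reach/s): morning-news A 4.62, evening-news bumper 4.59, late-talk slot 4.26.
Greedy by ratio would take morning-news A + prime-drama break + evening-news bumper: 101 s used, total 414.
Dropping prime-drama break and evening-news bumper frees 54 s; slotting in late-talk slot + midday rerun (53 s) lifts the total to 429 at 100 s.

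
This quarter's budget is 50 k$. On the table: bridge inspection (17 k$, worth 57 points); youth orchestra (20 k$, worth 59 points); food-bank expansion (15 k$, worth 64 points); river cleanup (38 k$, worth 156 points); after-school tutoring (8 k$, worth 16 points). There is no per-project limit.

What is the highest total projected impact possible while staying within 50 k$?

192

Ranking by ratio (projected impact/k$): food-bank expansion 4.27, river cleanup 4.11, bridge inspection 3.35.
Best packing: 3×food-bank expansion — 45 k$, 192 total.
Nothing else within 50 k$ beats 192.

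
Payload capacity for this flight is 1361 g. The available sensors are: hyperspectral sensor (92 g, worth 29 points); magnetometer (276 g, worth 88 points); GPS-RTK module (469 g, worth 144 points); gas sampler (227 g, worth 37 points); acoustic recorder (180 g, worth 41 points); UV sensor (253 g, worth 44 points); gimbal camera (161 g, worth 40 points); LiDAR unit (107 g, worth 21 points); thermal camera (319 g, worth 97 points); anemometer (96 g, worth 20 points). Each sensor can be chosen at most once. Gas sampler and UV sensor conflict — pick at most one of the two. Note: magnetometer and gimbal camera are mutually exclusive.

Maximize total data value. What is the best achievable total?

Ranking by ratio (data value/g): magnetometer 0.32, hyperspectral sensor 0.32, GPS-RTK module 0.31, thermal camera 0.30.
Hyperspectral sensor + magnetometer + GPS-RTK module + acoustic recorder + thermal camera uses 1336 of the 1361 g and totals 399.
The spare 25 g is too small for any remaining sensor, and no feasible exchange beats 399.

399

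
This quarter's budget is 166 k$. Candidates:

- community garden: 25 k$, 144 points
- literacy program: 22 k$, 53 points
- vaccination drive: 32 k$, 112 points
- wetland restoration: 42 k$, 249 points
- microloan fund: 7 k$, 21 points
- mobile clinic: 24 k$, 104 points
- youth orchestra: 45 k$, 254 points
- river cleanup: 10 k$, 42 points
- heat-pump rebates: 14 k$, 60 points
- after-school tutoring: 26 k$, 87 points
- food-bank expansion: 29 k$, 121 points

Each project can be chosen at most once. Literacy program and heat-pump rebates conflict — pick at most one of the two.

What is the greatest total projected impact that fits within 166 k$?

By projected impact per k$: wetland restoration 5.93, community garden 5.76, youth orchestra 5.64, mobile clinic 4.33 lead.
Taking the top-ratio projects first gives community garden + wetland restoration + mobile clinic + youth orchestra + river cleanup + heat-pump rebates for 853 (160 k$).
The 24 k$ tied up in river cleanup and heat-pump rebates is better spent on food-bank expansion — total rises to 872 (165 k$).
That's the maximum — no feasible swap from here does better than 872.

872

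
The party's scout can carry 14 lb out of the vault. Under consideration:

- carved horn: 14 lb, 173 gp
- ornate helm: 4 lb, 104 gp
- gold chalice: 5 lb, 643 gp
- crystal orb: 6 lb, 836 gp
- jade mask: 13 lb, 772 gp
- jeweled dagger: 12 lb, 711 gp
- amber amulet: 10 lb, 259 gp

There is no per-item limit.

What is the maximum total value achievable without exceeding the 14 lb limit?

Taking 2×crystal orb: 12 lb used, 1672 in value.
Every other selection either busts 14 lb or fails to beat 1672.

1672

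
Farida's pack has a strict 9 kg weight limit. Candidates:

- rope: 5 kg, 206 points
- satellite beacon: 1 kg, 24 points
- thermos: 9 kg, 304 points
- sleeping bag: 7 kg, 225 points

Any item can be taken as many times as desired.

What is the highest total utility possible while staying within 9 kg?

304

Taking the top-ratio items first gives rope + 4×satellite beacon for 302 (9 kg).
Dropping rope and 4×satellite beacon frees 9 kg; slotting in thermos (9 kg) lifts the total to 304 at 9 kg.
That's the maximum — no swap from here does better than 304.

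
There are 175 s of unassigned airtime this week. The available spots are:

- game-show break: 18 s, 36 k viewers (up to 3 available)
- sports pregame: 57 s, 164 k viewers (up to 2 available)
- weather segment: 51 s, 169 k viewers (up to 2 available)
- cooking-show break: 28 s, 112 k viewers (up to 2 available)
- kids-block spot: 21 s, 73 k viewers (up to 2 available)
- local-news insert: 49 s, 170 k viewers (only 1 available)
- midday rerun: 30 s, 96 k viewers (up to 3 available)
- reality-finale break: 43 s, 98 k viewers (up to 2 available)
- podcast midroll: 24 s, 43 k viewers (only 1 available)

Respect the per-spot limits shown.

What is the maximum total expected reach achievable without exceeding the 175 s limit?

By expected reach per s: cooking-show break 4.00, kids-block spot 3.48, local-news insert 3.47, weather segment 3.31 lead.
Greedy by ratio would take game-show break + 2×cooking-show break + 2×kids-block spot + local-news insert: 165 s used, total 576.
The 21 s tied up in kids-block spot is better spent on midday rerun — total rises to 599 (174 s).

599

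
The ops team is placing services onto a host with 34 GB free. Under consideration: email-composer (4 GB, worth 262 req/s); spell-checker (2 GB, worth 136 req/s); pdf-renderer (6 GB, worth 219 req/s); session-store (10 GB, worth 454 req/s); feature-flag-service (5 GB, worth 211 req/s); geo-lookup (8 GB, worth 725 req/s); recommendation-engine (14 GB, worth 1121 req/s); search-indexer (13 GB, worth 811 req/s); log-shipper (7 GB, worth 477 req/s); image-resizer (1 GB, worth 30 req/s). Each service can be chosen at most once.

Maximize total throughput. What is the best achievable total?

Ranking by ratio (throughput/GB): geo-lookup 90.62, recommendation-engine 80.07, log-shipper 68.14.
The ratio heuristic lands on spell-checker + geo-lookup + recommendation-engine + log-shipper + image-resizer (2489) but leaves 2 GB idle.
Replace spell-checker with email-composer: the trade gains 126 net, giving 2615 at 34 GB.
That's the maximum — no swap from here does better than 2615.

2615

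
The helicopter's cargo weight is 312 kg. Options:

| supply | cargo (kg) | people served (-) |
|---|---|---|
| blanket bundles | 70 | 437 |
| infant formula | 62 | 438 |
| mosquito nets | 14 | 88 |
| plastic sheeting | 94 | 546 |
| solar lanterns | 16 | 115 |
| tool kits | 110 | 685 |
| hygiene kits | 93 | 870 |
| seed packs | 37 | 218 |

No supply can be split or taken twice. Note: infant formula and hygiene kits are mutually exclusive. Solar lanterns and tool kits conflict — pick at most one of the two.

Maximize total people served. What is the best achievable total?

Ranking by ratio (people served/kg): hygiene kits 9.35, solar lanterns 7.19, infant formula 7.06, mosquito nets 6.29.
Taking blanket bundles + tool kits + hygiene kits + seed packs: 310 kg used, 2210 in people served.
The closest alternative, mosquito nets + plastic sheeting + tool kits + hygiene kits, reaches only 2189.

2210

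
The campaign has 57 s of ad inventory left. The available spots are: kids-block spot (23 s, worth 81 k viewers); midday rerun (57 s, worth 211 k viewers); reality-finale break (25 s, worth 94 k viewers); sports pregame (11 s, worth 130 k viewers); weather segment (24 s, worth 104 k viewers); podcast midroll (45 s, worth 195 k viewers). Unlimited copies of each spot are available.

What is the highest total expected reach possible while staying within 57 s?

650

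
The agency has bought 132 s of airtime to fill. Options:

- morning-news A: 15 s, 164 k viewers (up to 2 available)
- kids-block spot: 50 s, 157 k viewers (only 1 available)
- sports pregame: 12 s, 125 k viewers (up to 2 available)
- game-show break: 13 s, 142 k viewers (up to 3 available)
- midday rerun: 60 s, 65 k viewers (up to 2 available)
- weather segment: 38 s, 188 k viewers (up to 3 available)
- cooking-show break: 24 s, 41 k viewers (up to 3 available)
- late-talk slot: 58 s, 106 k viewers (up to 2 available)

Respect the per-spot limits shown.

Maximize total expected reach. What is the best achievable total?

Ranking by ratio (expected reach/s): morning-news A 10.93, game-show break 10.92, sports pregame 10.42.
The ratio ordering already packs tightly: 2×morning-news A + 2×sports pregame + 3×game-show break + weather segment, 131 s, 1192.
Every other selection either busts 132 s or exceeds an availability limit or fails to beat 1192.

1192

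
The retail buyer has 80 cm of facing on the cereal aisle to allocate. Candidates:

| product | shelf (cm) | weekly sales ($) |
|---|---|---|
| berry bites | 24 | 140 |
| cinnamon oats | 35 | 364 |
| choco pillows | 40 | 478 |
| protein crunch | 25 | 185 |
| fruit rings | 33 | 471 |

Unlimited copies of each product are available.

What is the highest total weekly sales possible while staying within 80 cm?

956

The ratio heuristic lands on 2×fruit rings (942) but leaves 14 cm idle.
Replace 2×fruit rings with 2×choco pillows: the trade gains 14 net, giving 956 at 80 cm.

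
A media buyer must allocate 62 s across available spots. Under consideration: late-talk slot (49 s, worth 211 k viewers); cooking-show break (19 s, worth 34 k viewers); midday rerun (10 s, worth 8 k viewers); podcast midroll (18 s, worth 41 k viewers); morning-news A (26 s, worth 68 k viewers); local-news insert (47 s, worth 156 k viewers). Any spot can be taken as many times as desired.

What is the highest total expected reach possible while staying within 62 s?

219

Density check — late-talk slot 4.31, local-news insert 3.32, morning-news A 2.62, podcast midroll 2.28 are the best per s.
Late-talk slot + midday rerun uses 59 of the 62 s and totals 219.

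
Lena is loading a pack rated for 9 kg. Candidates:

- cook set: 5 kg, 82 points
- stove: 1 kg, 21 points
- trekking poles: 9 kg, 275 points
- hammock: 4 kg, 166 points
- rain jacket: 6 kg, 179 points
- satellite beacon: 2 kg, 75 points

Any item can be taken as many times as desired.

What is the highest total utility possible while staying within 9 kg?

353

Best packing: stove + 2×hammock — 9 kg, 353 total.
That's the maximum — no swap from here does better than 353.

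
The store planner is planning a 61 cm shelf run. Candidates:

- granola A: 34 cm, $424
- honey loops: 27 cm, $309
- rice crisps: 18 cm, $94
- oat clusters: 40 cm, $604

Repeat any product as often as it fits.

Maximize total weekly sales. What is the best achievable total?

733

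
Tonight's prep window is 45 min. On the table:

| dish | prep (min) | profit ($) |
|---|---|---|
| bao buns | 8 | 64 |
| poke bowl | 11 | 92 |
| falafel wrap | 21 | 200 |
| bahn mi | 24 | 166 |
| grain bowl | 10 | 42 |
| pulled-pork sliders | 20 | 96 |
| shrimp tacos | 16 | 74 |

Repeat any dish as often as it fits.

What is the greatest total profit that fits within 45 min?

400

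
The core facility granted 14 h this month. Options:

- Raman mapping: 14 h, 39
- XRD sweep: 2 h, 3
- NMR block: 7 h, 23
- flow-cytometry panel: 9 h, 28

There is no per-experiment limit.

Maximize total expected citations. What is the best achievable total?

46

2×NMR block uses 14 of the 14 h and totals 46.
Every other selection either busts 14 h or fails to beat 46.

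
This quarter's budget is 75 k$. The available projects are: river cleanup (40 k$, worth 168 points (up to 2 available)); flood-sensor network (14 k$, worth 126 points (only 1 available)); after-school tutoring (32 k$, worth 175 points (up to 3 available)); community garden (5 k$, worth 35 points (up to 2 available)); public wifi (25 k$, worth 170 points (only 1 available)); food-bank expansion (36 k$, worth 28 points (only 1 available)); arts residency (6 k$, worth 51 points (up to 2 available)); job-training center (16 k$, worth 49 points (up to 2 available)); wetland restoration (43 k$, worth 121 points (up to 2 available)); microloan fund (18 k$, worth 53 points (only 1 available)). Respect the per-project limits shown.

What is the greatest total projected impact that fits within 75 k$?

486

Taking the top-ratio projects first gives flood-sensor network + 2×community garden + public wifi + 2×arts residency for 468 (61 k$).
The 5 k$ tied up in community garden is better spent on microloan fund — total rises to 486 (74 k$).
No other feasible combination exceeds 486.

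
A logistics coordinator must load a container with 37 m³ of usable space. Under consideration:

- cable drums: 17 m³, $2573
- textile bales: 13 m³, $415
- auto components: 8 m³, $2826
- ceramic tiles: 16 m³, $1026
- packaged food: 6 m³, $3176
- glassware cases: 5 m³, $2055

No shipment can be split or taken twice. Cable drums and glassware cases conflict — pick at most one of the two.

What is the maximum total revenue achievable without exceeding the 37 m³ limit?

9083

Best packing: auto components + ceramic tiles + packaged food + glassware cases — 35 m³, 9083 total.
Nothing else feasible within 37 m³ beats 9083.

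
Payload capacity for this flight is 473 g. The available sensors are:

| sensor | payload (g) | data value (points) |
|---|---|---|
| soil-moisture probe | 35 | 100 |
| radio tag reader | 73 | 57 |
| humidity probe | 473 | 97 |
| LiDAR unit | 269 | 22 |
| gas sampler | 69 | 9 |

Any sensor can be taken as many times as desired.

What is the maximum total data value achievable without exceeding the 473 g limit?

1300

Best packing: 13×soil-moisture probe — 455 g, 1300 total.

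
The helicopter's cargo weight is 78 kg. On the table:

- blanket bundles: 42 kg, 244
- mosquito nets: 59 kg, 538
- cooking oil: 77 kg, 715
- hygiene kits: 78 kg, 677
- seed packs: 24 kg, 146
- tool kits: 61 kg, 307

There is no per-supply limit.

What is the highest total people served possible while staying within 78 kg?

By people served per kg: cooking oil 9.29, mosquito nets 9.12, hygiene kits 8.68, seed packs 6.08 lead.
Best packing: cooking oil — 77 kg, 715 total.
No other feasible combination exceeds 715.

715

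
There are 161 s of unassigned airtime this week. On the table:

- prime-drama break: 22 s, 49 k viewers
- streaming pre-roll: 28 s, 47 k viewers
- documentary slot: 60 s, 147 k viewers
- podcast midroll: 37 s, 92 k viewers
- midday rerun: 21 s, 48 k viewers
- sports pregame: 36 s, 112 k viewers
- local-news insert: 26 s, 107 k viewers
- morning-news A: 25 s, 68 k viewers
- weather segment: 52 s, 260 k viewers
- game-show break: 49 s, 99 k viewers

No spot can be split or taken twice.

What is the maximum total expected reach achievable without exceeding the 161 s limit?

The ratio heuristic lands on midday rerun + sports pregame + local-news insert + morning-news A + weather segment (595) but leaves 1 s idle.
Dropping midday rerun frees 21 s; slotting in prime-drama break (22 s) lifts the total to 596 at 161 s.
Every other selection either busts 161 s or fails to beat 596.

596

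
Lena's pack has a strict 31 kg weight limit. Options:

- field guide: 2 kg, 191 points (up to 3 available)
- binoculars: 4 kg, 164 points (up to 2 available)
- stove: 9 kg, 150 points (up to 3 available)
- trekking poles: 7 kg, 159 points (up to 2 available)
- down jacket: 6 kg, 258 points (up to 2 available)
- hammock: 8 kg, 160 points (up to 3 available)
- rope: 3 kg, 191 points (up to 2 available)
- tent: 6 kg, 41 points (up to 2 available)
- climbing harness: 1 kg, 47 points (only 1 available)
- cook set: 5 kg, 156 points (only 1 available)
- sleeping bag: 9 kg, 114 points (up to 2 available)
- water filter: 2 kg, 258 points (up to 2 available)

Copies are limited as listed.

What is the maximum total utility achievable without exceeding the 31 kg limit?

Filling by ratio: 3×field guide + 2×down jacket + 2×rope + climbing harness + 2×water filter for 2034, with 2 kg left unused.
Replace down jacket with 2×binoculars: the trade gains 70 net, giving 2104 at 31 kg.

2104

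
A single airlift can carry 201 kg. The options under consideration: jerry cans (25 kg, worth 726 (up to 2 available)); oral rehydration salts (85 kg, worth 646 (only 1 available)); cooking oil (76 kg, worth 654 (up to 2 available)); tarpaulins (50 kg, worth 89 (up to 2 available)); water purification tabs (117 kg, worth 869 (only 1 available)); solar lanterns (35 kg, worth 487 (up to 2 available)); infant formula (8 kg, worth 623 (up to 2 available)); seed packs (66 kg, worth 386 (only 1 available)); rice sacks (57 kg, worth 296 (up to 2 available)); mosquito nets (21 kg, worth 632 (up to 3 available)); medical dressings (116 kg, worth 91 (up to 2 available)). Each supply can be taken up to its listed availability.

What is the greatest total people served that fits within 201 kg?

Density check — infant formula 77.88, mosquito nets 30.10, jerry cans 29.04 are the best per kg.
Taking 2×jerry cans + 2×solar lanterns + 2×infant formula + 3×mosquito nets: 199 kg used, 5568 in people served.
No other feasible combination exceeds 5568.

5568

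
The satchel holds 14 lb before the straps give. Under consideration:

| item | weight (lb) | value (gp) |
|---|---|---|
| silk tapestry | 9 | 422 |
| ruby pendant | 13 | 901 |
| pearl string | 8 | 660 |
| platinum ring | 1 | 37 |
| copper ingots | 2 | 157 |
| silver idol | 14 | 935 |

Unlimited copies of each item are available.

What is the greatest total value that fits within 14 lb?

1131

Pearl string + 3×copper ingots uses 14 of the 14 lb and totals 1131.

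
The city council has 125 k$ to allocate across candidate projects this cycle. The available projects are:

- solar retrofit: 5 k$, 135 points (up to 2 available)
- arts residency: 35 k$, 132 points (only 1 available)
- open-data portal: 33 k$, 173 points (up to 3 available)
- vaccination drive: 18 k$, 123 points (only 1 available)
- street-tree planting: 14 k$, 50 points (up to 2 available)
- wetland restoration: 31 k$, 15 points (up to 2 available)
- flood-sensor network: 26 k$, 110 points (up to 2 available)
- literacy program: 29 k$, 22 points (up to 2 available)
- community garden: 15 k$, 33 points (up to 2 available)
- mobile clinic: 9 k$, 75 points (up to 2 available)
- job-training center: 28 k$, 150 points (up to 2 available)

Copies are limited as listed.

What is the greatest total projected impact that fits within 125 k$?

916

Taking the top-ratio projects first gives 2×solar retrofit + vaccination drive + street-tree planting + 2×mobile clinic + 2×job-training center for 893 (116 k$).
The 28 k$ tied up in job-training center is better spent on open-data portal — total rises to 916 (121 k$).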